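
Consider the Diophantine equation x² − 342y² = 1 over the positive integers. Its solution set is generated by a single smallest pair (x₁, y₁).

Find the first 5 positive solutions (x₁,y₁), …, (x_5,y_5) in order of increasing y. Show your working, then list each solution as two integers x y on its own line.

[18; 2,36] for √342; ℓ=2 ⇒ convergent index 1
k=0  a_k=18  p_k/q_k = 18/1
k=1  a_k=2  p_k/q_k = 37/2
fundamental: x₁=37, y₁=2  (since 1369 − 342·4 = 1)
n=2: (37,2)∘(37,2) = (37·37+342·2·2, 37·2+2·37) = (2737,148)
n=3: (2737,148)∘(37,2) = (37·2737+342·2·148, 37·148+2·2737) = (202501,10950)
n=4: (202501,10950)∘(37,2) = (37·202501+342·2·10950, 37·10950+2·202501) = (14982337,810152)
n=5: (14982337,810152)∘(37,2) = (37·14982337+342·2·810152, 37·810152+2·14982337) = (1108490437,59940298)

37 2
2737 148
202501 10950
14982337 810152
1108490437 59940298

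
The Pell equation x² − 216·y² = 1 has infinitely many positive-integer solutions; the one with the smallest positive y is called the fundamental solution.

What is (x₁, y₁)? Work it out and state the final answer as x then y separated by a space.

[14; 1,2,3,2,1,28] for √216; ℓ=6 ⇒ convergent index 5
k=0  a_k=14  p_k/q_k = 14/1
…
k=2  a_k=2  p_k/q_k = 44/3
…
k=4  a_k=2  p_k/q_k = 338/23
k=5  a_k=1  p_k/q_k = 485/33
fundamental: x₁=485, y₁=33  (since 235225 − 216·1089 = 1)

485 33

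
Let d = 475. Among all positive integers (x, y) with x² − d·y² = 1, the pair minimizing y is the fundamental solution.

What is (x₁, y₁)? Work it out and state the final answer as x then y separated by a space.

[21; 1,3,1,6,2,6,1,3,1,42] for √475; ℓ=10 ⇒ convergent index 9
a_0=21:  p_0=21·1+0=21,  q_0=21·0+1=1
a_1=1:  p_1=1·21+1=22,  q_1=1·1+0=1
a_2=3:  p_2=3·22+21=87,  q_2=3·1+1=4
a_3=1:  p_3=1·87+22=109,  q_3=1·4+1=5
a_4=6:  p_4=6·109+87=741,  q_4=6·5+4=34
a_5=2:  p_5=2·741+109=1591,  q_5=2·34+5=73
…
a_7=1:  p_7=1·10287+1591=11878,  q_7=1·472+73=545
a_8=3:  p_8=3·11878+10287=45921,  q_8=3·545+472=2107
a_9=1:  p_9=1·45921+11878=57799,  q_9=1·2107+545=2652
→ (57799, 2652).  Check: 57799²=3340724401, 475·2652²=3340724400, difference 1.

57799 2652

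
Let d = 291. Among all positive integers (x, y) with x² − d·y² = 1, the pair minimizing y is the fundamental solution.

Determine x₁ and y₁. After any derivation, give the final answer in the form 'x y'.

√291 → a₀=17, period (17,34); ℓ=2 even so k=1
a_0=17:  p_0=17·1+0=17,  q_0=17·0+1=1
a_1=17:  p_1=17·17+1=290,  q_1=17·1+0=17
→ (290, 17).  Check: 290²=84100, 291·17²=84099, difference 1.

290 17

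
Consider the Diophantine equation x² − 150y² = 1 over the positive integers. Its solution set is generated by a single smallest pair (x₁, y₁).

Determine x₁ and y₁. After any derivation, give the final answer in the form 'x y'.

49 4

[12; 4,24] for √150; ℓ=2 ⇒ convergent index 1
a_0=12:  p_0=12·1+0=12,  q_0=12·0+1=1
a_1=4:  p_1=4·12+1=49,  q_1=4·1+0=4
(x₁, y₁) = (49, 4);  49² − 150·4² = 1 ✓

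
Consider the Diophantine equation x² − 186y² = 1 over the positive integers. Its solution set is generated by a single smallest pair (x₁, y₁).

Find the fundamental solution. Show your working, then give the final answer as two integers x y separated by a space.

d=186: √d = [13; 1,1,1,3,4,3,1,1,1,26] (ℓ=10, even), read p_9/q_9
a_0=13:  p_0=13·1+0=13,  q_0=13·0+1=1
a_1=1:  p_1=1·13+1=14,  q_1=1·1+0=1
a_2=1:  p_2=1·14+13=27,  q_2=1·1+1=2
a_3=1:  p_3=1·27+14=41,  q_3=1·2+1=3
…
a_5=4:  p_5=4·150+41=641,  q_5=4·11+3=47
a_6=3:  p_6=3·641+150=2073,  q_6=3·47+11=152
…
a_8=1:  p_8=1·2714+2073=4787,  q_8=1·199+152=351
a_9=1:  p_9=1·4787+2714=7501,  q_9=1·351+199=550
fundamental: x₁=7501, y₁=550  (since 56265001 − 186·302500 = 1)

7501 550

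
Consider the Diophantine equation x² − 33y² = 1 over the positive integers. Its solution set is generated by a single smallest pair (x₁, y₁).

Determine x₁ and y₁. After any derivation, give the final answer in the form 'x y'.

√33 → a₀=5, period (1,2,1,10); ℓ=4 even so k=3
k=0  a_k=5  p_k/q_k = 5/1
…
k=2  a_k=2  p_k/q_k = 17/3
k=3  a_k=1  p_k/q_k = 23/4
(x₁, y₁) = (23, 4);  23² − 33·4² = 1 ✓

23 4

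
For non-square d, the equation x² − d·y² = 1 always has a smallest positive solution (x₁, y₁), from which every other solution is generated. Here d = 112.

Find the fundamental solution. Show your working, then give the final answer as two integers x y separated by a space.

√112 = [10; 1,1,2,1,1,20, …], period ℓ=6 (even) → k=5
step 0: (10, 1)  from 10·(1,0) + (0,1)
step 1: (11, 1)  from 1·(10,1) + (1,0)
…
step 3: (53, 5)  from 2·(21,2) + (11,1)
step 4: (74, 7)  from 1·(53,5) + (21,2)
step 5: (127, 12)  from 1·(74,7) + (53,5)
fundamental: x₁=127, y₁=12  (since 16129 − 112·144 = 1)

127 12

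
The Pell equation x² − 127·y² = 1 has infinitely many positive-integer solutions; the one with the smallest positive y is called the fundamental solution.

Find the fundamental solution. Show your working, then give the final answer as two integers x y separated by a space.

4730624 419775

[11; 3,1,2,2,7,11,7,2,2,1,3,22] for √127; ℓ=12 ⇒ convergent index 11
a_0=11:  p_0=11·1+0=11,  q_0=11·0+1=1
…
a_2=1:  p_2=1·34+11=45,  q_2=1·3+1=4
a_3=2:  p_3=2·45+34=124,  q_3=2·4+3=11
a_4=2:  p_4=2·124+45=293,  q_4=2·11+4=26
a_5=7:  p_5=7·293+124=2175,  q_5=7·26+11=193
a_6=11:  p_6=11·2175+293=24218,  q_6=11·193+26=2149
a_7=7:  p_7=7·24218+2175=171701,  q_7=7·2149+193=15236
…
a_10=1:  p_10=1·906941+367620=1274561,  q_10=1·80478+32621=113099
a_11=3:  p_11=3·1274561+906941=4730624,  q_11=3·113099+80478=419775
(x₁, y₁) = (4730624, 419775);  4730624² − 127·419775² = 1 ✓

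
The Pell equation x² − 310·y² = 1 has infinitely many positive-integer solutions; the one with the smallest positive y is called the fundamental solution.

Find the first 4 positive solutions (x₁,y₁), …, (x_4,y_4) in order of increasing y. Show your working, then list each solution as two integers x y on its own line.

848719 48204
1440647881921 81823301352
2445410459391369679 138889981000287972
4150932639366927117300481 235757131569084991314384

[17; 1,1,1,1,5,…,1,1,34] for √310; ℓ=16 ⇒ convergent index 15
k=0  a_k=17  p_k/q_k = 17/1
k=1  a_k=1  p_k/q_k = 18/1
k=2  a_k=1  p_k/q_k = 35/2
…
k=7  a_k=1  p_k/q_k = 2060/117
…
k=10  a_k=3  p_k/q_k = 28928/1643
k=11  a_k=5  p_k/q_k = 152387/8655
…
k=13  a_k=1  p_k/q_k = 333702/18953
k=14  a_k=1  p_k/q_k = 515017/29251
k=15  a_k=1  p_k/q_k = 848719/48204
(x₁, y₁) = (848719, 48204);  848719² − 310·48204² = 1 ✓
k=2:  x_2 = 848719·848719+310·48204·48204 = 1440647881921,  y_2 = 848719·48204+48204·848719 = 81823301352
k=3:  x_3 = 848719·1440647881921+310·48204·81823301352 = 2445410459391369679,  y_3 = 848719·81823301352+48204·1440647881921 = 138889981000287972
k=4:  x_4 = 848719·2445410459391369679+310·48204·138889981000287972 = 4150932639366927117300481,  y_4 = 848719·138889981000287972+48204·2445410459391369679 = 235757131569084991314384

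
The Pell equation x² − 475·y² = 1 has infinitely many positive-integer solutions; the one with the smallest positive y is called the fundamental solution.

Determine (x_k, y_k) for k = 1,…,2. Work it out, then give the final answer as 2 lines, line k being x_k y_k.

57799 2652
6681448801 306565896

√475 = [21; 1,3,1,6,2,6,1,3,1,42, …], period ℓ=10 (even) → k=9
k=0  a_k=21  p_k/q_k = 21/1
…
k=5  a_k=2  p_k/q_k = 1591/73
…
k=7  a_k=1  p_k/q_k = 11878/545
k=8  a_k=3  p_k/q_k = 45921/2107
k=9  a_k=1  p_k/q_k = 57799/2652
(x₁, y₁) = (57799, 2652);  57799² − 475·2652² = 1 ✓
k=2:  x_2 = 57799·57799+475·2652·2652 = 6681448801,  y_2 = 57799·2652+2652·57799 = 306565896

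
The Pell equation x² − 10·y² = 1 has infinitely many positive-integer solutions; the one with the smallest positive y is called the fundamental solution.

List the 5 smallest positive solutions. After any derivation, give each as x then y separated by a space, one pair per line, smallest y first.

19 6
721 228
27379 8658
1039681 328776
39480499 12484830

√10 → a₀=3, period (6); ℓ=1 odd so k=1
k=0  a_k=3  p_k/q_k = 3/1
k=1  a_k=6  p_k/q_k = 19/6
fundamental: x₁=19, y₁=6  (since 361 − 10·36 = 1)
k=2:  x_2 = 19·19+10·6·6 = 721,  y_2 = 19·6+6·19 = 228
k=3:  x_3 = 19·721+10·6·228 = 27379,  y_3 = 19·228+6·721 = 8658
k=4:  x_4 = 19·27379+10·6·8658 = 1039681,  y_4 = 19·8658+6·27379 = 328776
k=5:  x_5 = 19·1039681+10·6·328776 = 39480499,  y_5 = 19·328776+6·1039681 = 12484830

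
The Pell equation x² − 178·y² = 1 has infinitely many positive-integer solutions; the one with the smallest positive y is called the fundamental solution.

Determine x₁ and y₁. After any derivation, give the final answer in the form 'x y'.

1601 120

[13; 2,1,12,1,2,26] for √178; ℓ=6 ⇒ convergent index 5
step 0: (13, 1)  from 13·(1,0) + (0,1)
…
step 2: (40, 3)  from 1·(27,2) + (13,1)
step 3: (507, 38)  from 12·(40,3) + (27,2)
step 4: (547, 41)  from 1·(507,38) + (40,3)
step 5: (1601, 120)  from 2·(547,41) + (507,38)
→ (1601, 120).  Check: 1601²=2563201, 178·120²=2563200, difference 1.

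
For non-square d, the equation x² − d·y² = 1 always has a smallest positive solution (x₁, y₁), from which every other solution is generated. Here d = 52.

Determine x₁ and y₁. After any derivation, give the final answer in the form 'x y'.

649 90

[7; 4,1,2,1,4,14] for √52; ℓ=6 ⇒ convergent index 5
i=0: a=7 ⇒ p=7, q=1
i=1: a=4 ⇒ p=29, q=4
i=2: a=1 ⇒ p=36, q=5
…
i=4: a=1 ⇒ p=137, q=19
i=5: a=4 ⇒ p=649, q=90
→ (649, 90).  Check: 649²=421201, 52·90²=421200, difference 1.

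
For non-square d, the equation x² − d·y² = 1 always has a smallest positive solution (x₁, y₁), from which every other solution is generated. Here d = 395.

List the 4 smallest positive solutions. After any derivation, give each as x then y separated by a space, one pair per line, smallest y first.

√395 → a₀=19, period (1,6,1,38); ℓ=4 even so k=3
a_0=19:  p_0=19·1+0=19,  q_0=19·0+1=1
a_1=1:  p_1=1·19+1=20,  q_1=1·1+0=1
a_2=6:  p_2=6·20+19=139,  q_2=6·1+1=7
a_3=1:  p_3=1·139+20=159,  q_3=1·7+1=8
(x₁, y₁) = (159, 8);  159² − 395·8² = 1 ✓
k=2:  x_2 = 159·159+395·8·8 = 50561,  y_2 = 159·8+8·159 = 2544
k=3:  x_3 = 159·50561+395·8·2544 = 16078239,  y_3 = 159·2544+8·50561 = 808984
k=4:  x_4 = 159·16078239+395·8·808984 = 5112829441,  y_4 = 159·808984+8·16078239 = 257254368

159 8
50561 2544
16078239 808984
5112829441 257254368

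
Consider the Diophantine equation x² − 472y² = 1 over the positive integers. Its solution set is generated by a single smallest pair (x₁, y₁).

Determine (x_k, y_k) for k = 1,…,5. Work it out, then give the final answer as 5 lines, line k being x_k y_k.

306917 14127
188396089777 8671632918
115643925371868101 5322943120573485
70986173286526887819457 3267403467465432958572
43573726693046301732396700037 2005643340042853631571511563

d=472: √d = [21; 1,2,1,1,1,…,2,1,42] (ℓ=14, even), read p_13/q_13
i=0: a=21 ⇒ p=21, q=1
…
i=5: a=1 ⇒ p=239, q=11
i=6: a=4 ⇒ p=1108, q=51
…
i=8: a=4 ⇒ p=24224, q=1115
…
i=12: a=2 ⇒ p=222687, q=10250
i=13: a=1 ⇒ p=306917, q=14127
fundamental: x₁=306917, y₁=14127  (since 94198044889 − 472·199572129 = 1)
(306917+14127√472)^2 = 188396089777 + 8671632918√472
(306917+14127√472)^3 = 115643925371868101 + 5322943120573485√472
(306917+14127√472)^4 = 70986173286526887819457 + 3267403467465432958572√472
(306917+14127√472)^5 = 43573726693046301732396700037 + 2005643340042853631571511563√472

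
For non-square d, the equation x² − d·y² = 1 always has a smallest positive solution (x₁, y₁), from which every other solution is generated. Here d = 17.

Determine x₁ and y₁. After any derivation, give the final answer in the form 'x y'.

33 8

√17 → a₀=4, period (8); ℓ=1 odd so k=1
k=0  a_k=4  p_k/q_k = 4/1
k=1  a_k=8  p_k/q_k = 33/8
→ (33, 8).  Check: 33²=1089, 17·8²=1088, difference 1.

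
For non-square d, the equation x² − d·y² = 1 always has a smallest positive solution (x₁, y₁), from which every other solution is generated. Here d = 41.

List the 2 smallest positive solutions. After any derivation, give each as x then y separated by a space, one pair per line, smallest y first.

2049 320
8396801 1311360

√41 = [6; 2,2,12, …], period ℓ=3 (odd) → k=5
k=0  a_k=6  p_k/q_k = 6/1
k=1  a_k=2  p_k/q_k = 13/2
k=2  a_k=2  p_k/q_k = 32/5
…
k=4  a_k=2  p_k/q_k = 826/129
k=5  a_k=2  p_k/q_k = 2049/320
fundamental: x₁=2049, y₁=320  (since 4198401 − 41·102400 = 1)
(2049+320√41)^2 = 8396801 + 1311360√41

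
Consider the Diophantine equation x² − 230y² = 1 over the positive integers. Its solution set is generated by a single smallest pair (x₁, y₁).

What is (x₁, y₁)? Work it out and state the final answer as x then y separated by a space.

√230 = [15; 6,30, …], period ℓ=2 (even) → k=1
a_0=15:  p_0=15·1+0=15,  q_0=15·0+1=1
a_1=6:  p_1=6·15+1=91,  q_1=6·1+0=6
→ (91, 6).  Check: 91²=8281, 230·6²=8280, difference 1.

91 6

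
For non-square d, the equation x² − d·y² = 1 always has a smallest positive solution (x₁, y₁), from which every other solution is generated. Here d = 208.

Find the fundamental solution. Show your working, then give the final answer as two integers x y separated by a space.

649 45

√208 → a₀=14, period (2,2,1,2,2,28); ℓ=6 even so k=5
k=0  a_k=14  p_k/q_k = 14/1
k=1  a_k=2  p_k/q_k = 29/2
k=2  a_k=2  p_k/q_k = 72/5
…
k=4  a_k=2  p_k/q_k = 274/19
k=5  a_k=2  p_k/q_k = 649/45
→ (649, 45).  Check: 649²=421201, 208·45²=421200, difference 1.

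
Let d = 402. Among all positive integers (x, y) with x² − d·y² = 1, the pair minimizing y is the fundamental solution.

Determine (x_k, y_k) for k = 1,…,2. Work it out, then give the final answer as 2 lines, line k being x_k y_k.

401 20
321601 16040

[20; 20,40] for √402; ℓ=2 ⇒ convergent index 1
a_0=20:  p_0=20·1+0=20,  q_0=20·0+1=1
a_1=20:  p_1=20·20+1=401,  q_1=20·1+0=20
→ (401, 20).  Check: 401²=160801, 402·20²=160800, difference 1.
(x_2, y_2) = (401·401 + 402·20·20, 401·20 + 20·401) = (321601, 16040)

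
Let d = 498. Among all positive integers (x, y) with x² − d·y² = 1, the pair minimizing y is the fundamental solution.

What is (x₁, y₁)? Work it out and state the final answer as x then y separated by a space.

√498 = [22; 3,6,22,6,3,44, …], period ℓ=6 (even) → k=5
k=0  a_k=22  p_k/q_k = 22/1
…
k=2  a_k=6  p_k/q_k = 424/19
k=3  a_k=22  p_k/q_k = 9395/421
k=4  a_k=6  p_k/q_k = 56794/2545
k=5  a_k=3  p_k/q_k = 179777/8056
fundamental: x₁=179777, y₁=8056  (since 32319769729 − 498·64899136 = 1)

179777 8056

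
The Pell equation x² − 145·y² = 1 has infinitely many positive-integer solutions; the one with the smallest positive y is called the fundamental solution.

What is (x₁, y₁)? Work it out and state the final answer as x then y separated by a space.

289 24

d=145: √d = [12; 24] (ℓ=1, odd), read p_1/q_1
a_0=12:  p_0=12·1+0=12,  q_0=12·0+1=1
a_1=24:  p_1=24·12+1=289,  q_1=24·1+0=24
(x₁, y₁) = (289, 24);  289² − 145·24² = 1 ✓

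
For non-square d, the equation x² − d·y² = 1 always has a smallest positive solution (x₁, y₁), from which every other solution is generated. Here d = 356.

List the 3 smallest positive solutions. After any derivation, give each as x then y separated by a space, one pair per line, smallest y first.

500001 26500
500002000001 26500053000
500003000004500001 26500106000079500

√356 → a₀=18, period (1,6,1,1,2,…,6,1,36); ℓ=14 even so k=13
k=0  a_k=18  p_k/q_k = 18/1
k=1  a_k=1  p_k/q_k = 19/1
k=2  a_k=6  p_k/q_k = 132/7
…
k=7  a_k=8  p_k/q_k = 8717/462
…
k=9  a_k=2  p_k/q_k = 28151/1492
k=10  a_k=1  p_k/q_k = 37868/2007
k=11  a_k=1  p_k/q_k = 66019/3499
k=12  a_k=6  p_k/q_k = 433982/23001
k=13  a_k=1  p_k/q_k = 500001/26500
→ (500001, 26500).  Check: 500001²=250001000001, 356·26500²=250001000000, difference 1.
n=2: (500001,26500)∘(500001,26500) = (500001·500001+356·26500·26500, 500001·26500+26500·500001) = (500002000001,26500053000)
n=3: (500002000001,26500053000)∘(500001,26500) = (500001·500002000001+356·26500·26500053000, 500001·26500053000+26500·500002000001) = (500003000004500001,26500106000079500)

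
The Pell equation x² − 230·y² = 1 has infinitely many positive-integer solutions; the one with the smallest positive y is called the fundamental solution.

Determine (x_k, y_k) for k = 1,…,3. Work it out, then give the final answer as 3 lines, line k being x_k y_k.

91 6
16561 1092
3014011 198738

[15; 6,30] for √230; ℓ=2 ⇒ convergent index 1
step 0: (15, 1)  from 15·(1,0) + (0,1)
step 1: (91, 6)  from 6·(15,1) + (1,0)
fundamental: x₁=91, y₁=6  (since 8281 − 230·36 = 1)
n=2: (91,6)∘(91,6) = (91·91+230·6·6, 91·6+6·91) = (16561,1092)
n=3: (16561,1092)∘(91,6) = (91·16561+230·6·1092, 91·1092+6·16561) = (3014011,198738)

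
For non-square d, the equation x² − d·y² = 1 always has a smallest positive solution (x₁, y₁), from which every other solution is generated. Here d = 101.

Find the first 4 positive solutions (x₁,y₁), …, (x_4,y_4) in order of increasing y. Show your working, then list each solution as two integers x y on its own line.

[10; 20] for √101; ℓ=1 ⇒ convergent index 1
a_0=10:  p_0=10·1+0=10,  q_0=10·0+1=1
a_1=20:  p_1=20·10+1=201,  q_1=20·1+0=20
(x₁, y₁) = (201, 20);  201² − 101·20² = 1 ✓
(201+20√101)^2 = 80801 + 8040√101
(201+20√101)^3 = 32481801 + 3232060√101
(201+20√101)^4 = 13057603201 + 1299280080√101

201 20
80801 8040
32481801 3232060
13057603201 1299280080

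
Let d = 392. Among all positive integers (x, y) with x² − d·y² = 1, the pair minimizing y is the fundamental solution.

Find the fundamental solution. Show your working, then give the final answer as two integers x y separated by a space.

√392 = [19; 1,3,1,38, …], period ℓ=4 (even) → k=3
step 0: (19, 1)  from 19·(1,0) + (0,1)
step 1: (20, 1)  from 1·(19,1) + (1,0)
step 2: (79, 4)  from 3·(20,1) + (19,1)
step 3: (99, 5)  from 1·(79,4) + (20,1)
(x₁, y₁) = (99, 5);  99² − 392·5² = 1 ✓

99 5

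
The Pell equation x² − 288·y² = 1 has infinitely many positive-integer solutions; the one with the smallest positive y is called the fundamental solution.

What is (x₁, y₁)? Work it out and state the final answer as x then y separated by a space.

[16; 1,32] for √288; ℓ=2 ⇒ convergent index 1
i=0: a=16 ⇒ p=16, q=1
i=1: a=1 ⇒ p=17, q=1
→ (17, 1).  Check: 17²=289, 288·1²=288, difference 1.

17 1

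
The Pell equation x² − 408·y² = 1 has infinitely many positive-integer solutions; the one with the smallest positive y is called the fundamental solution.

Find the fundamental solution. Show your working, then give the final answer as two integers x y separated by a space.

101 5

d=408: √d = [20; 5,40] (ℓ=2, even), read p_1/q_1
a_0=20:  p_0=20·1+0=20,  q_0=20·0+1=1
a_1=5:  p_1=5·20+1=101,  q_1=5·1+0=5
(x₁, y₁) = (101, 5);  101² − 408·5² = 1 ✓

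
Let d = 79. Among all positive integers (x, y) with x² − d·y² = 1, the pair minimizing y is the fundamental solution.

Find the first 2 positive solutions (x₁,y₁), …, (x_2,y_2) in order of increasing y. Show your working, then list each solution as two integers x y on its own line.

80 9
12799 1440

d=79: √d = [8; 1,7,1,16] (ℓ=4, even), read p_3/q_3
k=0  a_k=8  p_k/q_k = 8/1
…
k=2  a_k=7  p_k/q_k = 71/8
k=3  a_k=1  p_k/q_k = 80/9
(x₁, y₁) = (80, 9);  80² − 79·9² = 1 ✓
n=2: (80,9)∘(80,9) = (80·80+79·9·9, 80·9+9·80) = (12799,1440)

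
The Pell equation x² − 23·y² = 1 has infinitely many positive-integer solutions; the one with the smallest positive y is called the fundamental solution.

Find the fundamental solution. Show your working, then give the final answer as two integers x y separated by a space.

24 5

√23 = [4; 1,3,1,8, …], period ℓ=4 (even) → k=3
k=0  a_k=4  p_k/q_k = 4/1
…
k=2  a_k=3  p_k/q_k = 19/4
k=3  a_k=1  p_k/q_k = 24/5
fundamental: x₁=24, y₁=5  (since 576 − 23·25 = 1)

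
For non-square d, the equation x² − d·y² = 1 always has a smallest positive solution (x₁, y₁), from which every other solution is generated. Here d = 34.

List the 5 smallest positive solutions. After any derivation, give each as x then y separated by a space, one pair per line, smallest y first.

[5; 1,4,1,10] for √34; ℓ=4 ⇒ convergent index 3
a_0=5:  p_0=5·1+0=5,  q_0=5·0+1=1
a_1=1:  p_1=1·5+1=6,  q_1=1·1+0=1
a_2=4:  p_2=4·6+5=29,  q_2=4·1+1=5
a_3=1:  p_3=1·29+6=35,  q_3=1·5+1=6
(x₁, y₁) = (35, 6);  35² − 34·6² = 1 ✓
(35+6√34)^2 = 2449 + 420√34
(35+6√34)^3 = 171395 + 29394√34
(35+6√34)^4 = 11995201 + 2057160√34
(35+6√34)^5 = 839492675 + 143971806√34

35 6
2449 420
171395 29394
11995201 2057160
839492675 143971806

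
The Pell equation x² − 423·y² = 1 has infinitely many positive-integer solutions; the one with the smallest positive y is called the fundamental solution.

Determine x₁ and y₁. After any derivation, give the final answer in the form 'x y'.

4607 224

√423 = [20; 1,1,3,4,3,1,1,40, …], period ℓ=8 (even) → k=7
k=0  a_k=20  p_k/q_k = 20/1
…
k=5  a_k=3  p_k/q_k = 1995/97
k=6  a_k=1  p_k/q_k = 2612/127
k=7  a_k=1  p_k/q_k = 4607/224
→ (4607, 224).  Check: 4607²=21224449, 423·224²=21224448, difference 1.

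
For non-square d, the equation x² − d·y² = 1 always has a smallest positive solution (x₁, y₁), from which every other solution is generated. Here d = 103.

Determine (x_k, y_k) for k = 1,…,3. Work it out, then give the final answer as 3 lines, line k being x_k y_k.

227528 22419
103537981567 10201900464
47115579739725224 4642436017523565

√103 → a₀=10, period (6,1,2,1,1,9,1,1,2,1,6,20); ℓ=12 even so k=11
i=0: a=10 ⇒ p=10, q=1
i=1: a=6 ⇒ p=61, q=6
i=2: a=1 ⇒ p=71, q=7
…
i=4: a=1 ⇒ p=274, q=27
i=5: a=1 ⇒ p=477, q=47
…
i=7: a=1 ⇒ p=5044, q=497
i=8: a=1 ⇒ p=9611, q=947
i=9: a=2 ⇒ p=24266, q=2391
i=10: a=1 ⇒ p=33877, q=3338
i=11: a=6 ⇒ p=227528, q=22419
(x₁, y₁) = (227528, 22419);  227528² − 103·22419² = 1 ✓
(227528+22419√103)^2 = 103537981567 + 10201900464√103
(227528+22419√103)^3 = 47115579739725224 + 4642436017523565√103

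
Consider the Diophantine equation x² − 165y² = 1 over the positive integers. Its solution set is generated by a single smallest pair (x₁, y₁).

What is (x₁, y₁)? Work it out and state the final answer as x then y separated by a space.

1079 84

d=165: √d = [12; 1,5,2,5,1,24] (ℓ=6, even), read p_5/q_5
i=0: a=12 ⇒ p=12, q=1
…
i=4: a=5 ⇒ p=912, q=71
i=5: a=1 ⇒ p=1079, q=84
(x₁, y₁) = (1079, 84);  1079² − 165·84² = 1 ✓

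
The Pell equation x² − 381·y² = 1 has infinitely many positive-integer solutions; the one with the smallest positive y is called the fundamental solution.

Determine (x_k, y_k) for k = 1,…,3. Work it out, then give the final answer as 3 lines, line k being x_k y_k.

[19; 1,1,12,1,1,38] for √381; ℓ=6 ⇒ convergent index 5
step 0: (19, 1)  from 19·(1,0) + (0,1)
step 1: (20, 1)  from 1·(19,1) + (1,0)
step 2: (39, 2)  from 1·(20,1) + (19,1)
step 3: (488, 25)  from 12·(39,2) + (20,1)
step 4: (527, 27)  from 1·(488,25) + (39,2)
step 5: (1015, 52)  from 1·(527,27) + (488,25)
→ (1015, 52).  Check: 1015²=1030225, 381·52²=1030224, difference 1.
(x_2, y_2) = (1015·1015 + 381·52·52, 1015·52 + 52·1015) = (2060449, 105560)
(x_3, y_3) = (1015·2060449 + 381·52·105560, 1015·105560 + 52·2060449) = (4182710455, 214286748)

1015 52
2060449 105560
4182710455 214286748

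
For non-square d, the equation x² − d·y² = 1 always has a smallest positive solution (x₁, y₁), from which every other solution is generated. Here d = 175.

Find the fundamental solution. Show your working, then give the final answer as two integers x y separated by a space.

√175 → a₀=13, period (4,2,1,2,4,26); ℓ=6 even so k=5
a_0=13:  p_0=13·1+0=13,  q_0=13·0+1=1
…
a_2=2:  p_2=2·53+13=119,  q_2=2·4+1=9
a_3=1:  p_3=1·119+53=172,  q_3=1·9+4=13
a_4=2:  p_4=2·172+119=463,  q_4=2·13+9=35
a_5=4:  p_5=4·463+172=2024,  q_5=4·35+13=153
(x₁, y₁) = (2024, 153);  2024² − 175·153² = 1 ✓

2024 153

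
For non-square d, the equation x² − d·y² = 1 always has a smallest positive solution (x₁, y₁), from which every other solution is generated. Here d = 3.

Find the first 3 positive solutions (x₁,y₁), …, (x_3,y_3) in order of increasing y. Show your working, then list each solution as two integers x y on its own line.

2 1
7 4
26 15

√3 → a₀=1, period (1,2); ℓ=2 even so k=1
a_0=1:  p_0=1·1+0=1,  q_0=1·0+1=1
a_1=1:  p_1=1·1+1=2,  q_1=1·1+0=1
(x₁, y₁) = (2, 1);  2² − 3·1² = 1 ✓
(x_2, y_2) = (2·2 + 3·1·1, 2·1 + 1·2) = (7, 4)
(x_3, y_3) = (2·7 + 3·1·4, 2·4 + 1·7) = (26, 15)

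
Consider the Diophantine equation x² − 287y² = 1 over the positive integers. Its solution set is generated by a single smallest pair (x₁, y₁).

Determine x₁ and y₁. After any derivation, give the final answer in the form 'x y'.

d=287: √d = [16; 1,15,1,32] (ℓ=4, even), read p_3/q_3
k=0  a_k=16  p_k/q_k = 16/1
k=1  a_k=1  p_k/q_k = 17/1
k=2  a_k=15  p_k/q_k = 271/16
k=3  a_k=1  p_k/q_k = 288/17
→ (288, 17).  Check: 288²=82944, 287·17²=82943, difference 1.

288 17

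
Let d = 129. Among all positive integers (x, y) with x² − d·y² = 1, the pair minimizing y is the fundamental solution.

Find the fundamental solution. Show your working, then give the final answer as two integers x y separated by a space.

[11; 2,1,3,1,6,1,3,1,2,22] for √129; ℓ=10 ⇒ convergent index 9
step 0: (11, 1)  from 11·(1,0) + (0,1)
step 1: (23, 2)  from 2·(11,1) + (1,0)
…
step 3: (125, 11)  from 3·(34,3) + (23,2)
…
step 7: (4793, 422)  from 3·(1238,109) + (1079,95)
step 8: (6031, 531)  from 1·(4793,422) + (1238,109)
step 9: (16855, 1484)  from 2·(6031,531) + (4793,422)
fundamental: x₁=16855, y₁=1484  (since 284091025 − 129·2202256 = 1)

16855 1484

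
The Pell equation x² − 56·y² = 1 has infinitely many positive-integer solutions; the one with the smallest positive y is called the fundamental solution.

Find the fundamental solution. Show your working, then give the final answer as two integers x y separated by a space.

15 2

d=56: √d = [7; 2,14] (ℓ=2, even), read p_1/q_1
k=0  a_k=7  p_k/q_k = 7/1
k=1  a_k=2  p_k/q_k = 15/2
fundamental: x₁=15, y₁=2  (since 225 − 56·4 = 1)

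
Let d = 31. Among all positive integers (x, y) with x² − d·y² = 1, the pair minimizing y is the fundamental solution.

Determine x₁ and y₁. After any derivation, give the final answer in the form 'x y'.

1520 273

d=31: √d = [5; 1,1,3,5,3,1,1,10] (ℓ=8, even), read p_7/q_7
k=0  a_k=5  p_k/q_k = 5/1
k=1  a_k=1  p_k/q_k = 6/1
k=2  a_k=1  p_k/q_k = 11/2
…
k=4  a_k=5  p_k/q_k = 206/37
…
k=6  a_k=1  p_k/q_k = 863/155
k=7  a_k=1  p_k/q_k = 1520/273
(x₁, y₁) = (1520, 273);  1520² − 31·273² = 1 ✓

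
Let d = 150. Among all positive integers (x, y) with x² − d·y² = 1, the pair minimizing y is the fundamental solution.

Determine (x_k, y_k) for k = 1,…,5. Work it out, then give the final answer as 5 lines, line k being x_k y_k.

49 4
4801 392
470449 38412
46099201 3763984
4517251249 368832020

d=150: √d = [12; 4,24] (ℓ=2, even), read p_1/q_1
step 0: (12, 1)  from 12·(1,0) + (0,1)
step 1: (49, 4)  from 4·(12,1) + (1,0)
→ (49, 4).  Check: 49²=2401, 150·4²=2400, difference 1.
n=2: (49,4)∘(49,4) = (49·49+150·4·4, 49·4+4·49) = (4801,392)
n=3: (4801,392)∘(49,4) = (49·4801+150·4·392, 49·392+4·4801) = (470449,38412)
n=4: (470449,38412)∘(49,4) = (49·470449+150·4·38412, 49·38412+4·470449) = (46099201,3763984)
n=5: (46099201,3763984)∘(49,4) = (49·46099201+150·4·3763984, 49·3763984+4·46099201) = (4517251249,368832020)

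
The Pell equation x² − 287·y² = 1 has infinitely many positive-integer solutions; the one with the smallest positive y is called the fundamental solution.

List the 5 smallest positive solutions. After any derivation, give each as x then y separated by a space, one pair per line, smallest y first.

288 17
165887 9792
95550624 5640175
55036993537 3248731008
31701212726688 1871263420433

√287 → a₀=16, period (1,15,1,32); ℓ=4 even so k=3
k=0  a_k=16  p_k/q_k = 16/1
k=1  a_k=1  p_k/q_k = 17/1
k=2  a_k=15  p_k/q_k = 271/16
k=3  a_k=1  p_k/q_k = 288/17
(x₁, y₁) = (288, 17);  288² − 287·17² = 1 ✓
n=2: (288,17)∘(288,17) = (288·288+287·17·17, 288·17+17·288) = (165887,9792)
n=3: (165887,9792)∘(288,17) = (288·165887+287·17·9792, 288·9792+17·165887) = (95550624,5640175)
n=4: (95550624,5640175)∘(288,17) = (288·95550624+287·17·5640175, 288·5640175+17·95550624) = (55036993537,3248731008)
n=5: (55036993537,3248731008)∘(288,17) = (288·55036993537+287·17·3248731008, 288·3248731008+17·55036993537) = (31701212726688,1871263420433)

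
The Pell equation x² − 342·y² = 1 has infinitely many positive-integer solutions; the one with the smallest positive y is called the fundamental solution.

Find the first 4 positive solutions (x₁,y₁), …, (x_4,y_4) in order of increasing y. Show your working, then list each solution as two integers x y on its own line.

37 2
2737 148
202501 10950
14982337 810152

d=342: √d = [18; 2,36] (ℓ=2, even), read p_1/q_1
k=0  a_k=18  p_k/q_k = 18/1
k=1  a_k=2  p_k/q_k = 37/2
→ (37, 2).  Check: 37²=1369, 342·2²=1368, difference 1.
(x_2, y_2) = (37·37 + 342·2·2, 37·2 + 2·37) = (2737, 148)
(x_3, y_3) = (37·2737 + 342·2·148, 37·148 + 2·2737) = (202501, 10950)
(x_4, y_4) = (37·202501 + 342·2·10950, 37·10950 + 2·202501) = (14982337, 810152)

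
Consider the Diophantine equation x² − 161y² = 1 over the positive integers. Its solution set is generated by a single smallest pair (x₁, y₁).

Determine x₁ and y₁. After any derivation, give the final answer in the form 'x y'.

11775 928

√161 = [12; 1,2,4,1,2,1,4,2,1,24, …], period ℓ=10 (even) → k=9
i=0: a=12 ⇒ p=12, q=1
…
i=2: a=2 ⇒ p=38, q=3
i=3: a=4 ⇒ p=165, q=13
i=4: a=1 ⇒ p=203, q=16
i=5: a=2 ⇒ p=571, q=45
i=6: a=1 ⇒ p=774, q=61
i=7: a=4 ⇒ p=3667, q=289
i=8: a=2 ⇒ p=8108, q=639
i=9: a=1 ⇒ p=11775, q=928
→ (11775, 928).  Check: 11775²=138650625, 161·928²=138650624, difference 1.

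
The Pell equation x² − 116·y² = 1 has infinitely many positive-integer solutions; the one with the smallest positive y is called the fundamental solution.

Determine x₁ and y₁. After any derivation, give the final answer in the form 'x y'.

9801 910

d=116: √d = [10; 1,3,2,1,4,1,2,3,1,20] (ℓ=10, even), read p_9/q_9
step 0: (10, 1)  from 10·(1,0) + (0,1)
step 1: (11, 1)  from 1·(10,1) + (1,0)
step 2: (43, 4)  from 3·(11,1) + (10,1)
step 3: (97, 9)  from 2·(43,4) + (11,1)
step 4: (140, 13)  from 1·(97,9) + (43,4)
…
step 7: (2251, 209)  from 2·(797,74) + (657,61)
step 8: (7550, 701)  from 3·(2251,209) + (797,74)
step 9: (9801, 910)  from 1·(7550,701) + (2251,209)
→ (9801, 910).  Check: 9801²=96059601, 116·910²=96059600, difference 1.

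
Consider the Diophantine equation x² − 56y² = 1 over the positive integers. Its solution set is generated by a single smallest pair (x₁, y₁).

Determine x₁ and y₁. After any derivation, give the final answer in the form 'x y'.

15 2

[7; 2,14] for √56; ℓ=2 ⇒ convergent index 1
a_0=7:  p_0=7·1+0=7,  q_0=7·0+1=1
a_1=2:  p_1=2·7+1=15,  q_1=2·1+0=2
→ (15, 2).  Check: 15²=225, 56·2²=224, difference 1.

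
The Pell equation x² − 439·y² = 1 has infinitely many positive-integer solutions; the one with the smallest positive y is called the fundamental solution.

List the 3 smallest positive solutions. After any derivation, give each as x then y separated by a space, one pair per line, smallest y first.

√439 = [20; 1,19,1,40, …], period ℓ=4 (even) → k=3
k=0  a_k=20  p_k/q_k = 20/1
k=1  a_k=1  p_k/q_k = 21/1
k=2  a_k=19  p_k/q_k = 419/20
k=3  a_k=1  p_k/q_k = 440/21
fundamental: x₁=440, y₁=21  (since 193600 − 439·441 = 1)
(440+21√439)^2 = 387199 + 18480√439
(440+21√439)^3 = 340734680 + 16262379√439

440 21
387199 18480
340734680 16262379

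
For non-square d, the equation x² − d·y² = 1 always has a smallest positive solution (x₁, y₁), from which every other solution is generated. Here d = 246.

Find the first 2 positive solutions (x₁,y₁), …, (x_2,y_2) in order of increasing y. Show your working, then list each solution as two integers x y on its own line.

88805 5662
15772656049 1005627820

[15; 1,2,5,1,14,1,5,2,1,30] for √246; ℓ=10 ⇒ convergent index 9
a_0=15:  p_0=15·1+0=15,  q_0=15·0+1=1
…
a_2=2:  p_2=2·16+15=47,  q_2=2·1+1=3
a_3=5:  p_3=5·47+16=251,  q_3=5·3+1=16
a_4=1:  p_4=1·251+47=298,  q_4=1·16+3=19
…
a_7=5:  p_7=5·4721+4423=28028,  q_7=5·301+282=1787
a_8=2:  p_8=2·28028+4721=60777,  q_8=2·1787+301=3875
a_9=1:  p_9=1·60777+28028=88805,  q_9=1·3875+1787=5662
→ (88805, 5662).  Check: 88805²=7886328025, 246·5662²=7886328024, difference 1.
k=2:  x_2 = 88805·88805+246·5662·5662 = 15772656049,  y_2 = 88805·5662+5662·88805 = 1005627820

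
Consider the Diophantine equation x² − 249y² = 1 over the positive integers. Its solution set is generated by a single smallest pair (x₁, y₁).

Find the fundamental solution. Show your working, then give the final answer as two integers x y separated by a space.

√249 → a₀=15, period (1,3,1,1,5,…,3,1,30); ℓ=16 even so k=15
a_0=15:  p_0=15·1+0=15,  q_0=15·0+1=1
a_1=1:  p_1=1·15+1=16,  q_1=1·1+0=1
…
a_3=1:  p_3=1·63+16=79,  q_3=1·4+1=5
…
a_7=3:  p_7=3·931+789=3582,  q_7=3·59+50=227
…
a_9=3:  p_9=3·36751+3582=113835,  q_9=3·2329+227=7214
…
a_14=3:  p_14=3·1884116+1017351=6669699,  q_14=3·119401+64472=422675
a_15=1:  p_15=1·6669699+1884116=8553815,  q_15=1·422675+119401=542076
fundamental: x₁=8553815, y₁=542076  (since 73167751054225 − 249·293846389776 = 1)

8553815 542076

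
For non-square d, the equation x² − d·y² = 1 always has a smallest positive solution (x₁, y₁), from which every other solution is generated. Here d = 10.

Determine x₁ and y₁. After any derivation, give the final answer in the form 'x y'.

[3; 6] for √10; ℓ=1 ⇒ convergent index 1
i=0: a=3 ⇒ p=3, q=1
i=1: a=6 ⇒ p=19, q=6
fundamental: x₁=19, y₁=6  (since 361 − 10·36 = 1)

19 6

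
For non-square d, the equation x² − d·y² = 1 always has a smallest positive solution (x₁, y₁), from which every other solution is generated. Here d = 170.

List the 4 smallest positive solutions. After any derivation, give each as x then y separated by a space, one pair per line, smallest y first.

339 26
229841 17628
155831859 11951758
105653770561 8103274296

√170 = [13; 26, …], period ℓ=1 (odd) → k=1
a_0=13:  p_0=13·1+0=13,  q_0=13·0+1=1
a_1=26:  p_1=26·13+1=339,  q_1=26·1+0=26
→ (339, 26).  Check: 339²=114921, 170·26²=114920, difference 1.
(339+26√170)^2 = 229841 + 17628√170
(339+26√170)^3 = 155831859 + 11951758√170
(339+26√170)^4 = 105653770561 + 8103274296√170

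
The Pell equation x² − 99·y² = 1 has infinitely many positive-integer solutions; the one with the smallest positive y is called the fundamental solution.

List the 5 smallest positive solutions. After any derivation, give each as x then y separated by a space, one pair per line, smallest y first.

[9; 1,18] for √99; ℓ=2 ⇒ convergent index 1
a_0=9:  p_0=9·1+0=9,  q_0=9·0+1=1
a_1=1:  p_1=1·9+1=10,  q_1=1·1+0=1
fundamental: x₁=10, y₁=1  (since 100 − 99·1 = 1)
(10+1√99)^2 = 199 + 20√99
(10+1√99)^3 = 3970 + 399√99
(10+1√99)^4 = 79201 + 7960√99
(10+1√99)^5 = 1580050 + 158801√99

10 1
199 20
3970 399
79201 7960
1580050 158801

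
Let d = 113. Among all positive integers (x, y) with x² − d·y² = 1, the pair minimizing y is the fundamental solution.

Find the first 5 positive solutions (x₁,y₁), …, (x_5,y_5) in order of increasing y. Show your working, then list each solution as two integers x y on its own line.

[10; 1,1,1,2,2,1,1,1,20] for √113; ℓ=9 ⇒ convergent index 17
i=0: a=10 ⇒ p=10, q=1
i=1: a=1 ⇒ p=11, q=1
i=2: a=1 ⇒ p=21, q=2
i=3: a=1 ⇒ p=32, q=3
i=4: a=2 ⇒ p=85, q=8
i=5: a=2 ⇒ p=202, q=19
…
i=8: a=1 ⇒ p=776, q=73
i=9: a=20 ⇒ p=16009, q=1506
i=10: a=1 ⇒ p=16785, q=1579
…
i=12: a=1 ⇒ p=49579, q=4664
i=13: a=2 ⇒ p=131952, q=12413
i=14: a=2 ⇒ p=313483, q=29490
i=15: a=1 ⇒ p=445435, q=41903
i=16: a=1 ⇒ p=758918, q=71393
i=17: a=1 ⇒ p=1204353, q=113296
→ (1204353, 113296).  Check: 1204353²=1450466148609, 113·113296²=1450466148608, difference 1.
(1204353+113296√113)^2 = 2900932297217 + 272896754976√113
(1204353+113296√113)^3 = 6987493029899166849 + 657328051091107760√113
(1204353+113296√113)^4 = 16830816386073401651890177 + 1583310020631184911403584√113
(1204353+113296√113)^5 = 40540488414026331506287881514113 + 3813728346553801555156190094544√113

1204353 113296
2900932297217 272896754976
6987493029899166849 657328051091107760
16830816386073401651890177 1583310020631184911403584
40540488414026331506287881514113 3813728346553801555156190094544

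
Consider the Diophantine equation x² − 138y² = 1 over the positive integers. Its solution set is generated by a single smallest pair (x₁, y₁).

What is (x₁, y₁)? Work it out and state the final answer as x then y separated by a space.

[11; 1,2,1,22] for √138; ℓ=4 ⇒ convergent index 3
k=0  a_k=11  p_k/q_k = 11/1
…
k=2  a_k=2  p_k/q_k = 35/3
k=3  a_k=1  p_k/q_k = 47/4
(x₁, y₁) = (47, 4);  47² − 138·4² = 1 ✓

47 4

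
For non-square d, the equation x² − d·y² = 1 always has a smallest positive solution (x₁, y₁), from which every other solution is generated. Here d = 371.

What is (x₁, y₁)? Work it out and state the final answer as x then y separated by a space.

√371 = [19; 3,1,4,1,3,38, …], period ℓ=6 (even) → k=5
k=0  a_k=19  p_k/q_k = 19/1
k=1  a_k=3  p_k/q_k = 58/3
…
k=3  a_k=4  p_k/q_k = 366/19
k=4  a_k=1  p_k/q_k = 443/23
k=5  a_k=3  p_k/q_k = 1695/88
fundamental: x₁=1695, y₁=88  (since 2873025 − 371·7744 = 1)

1695 88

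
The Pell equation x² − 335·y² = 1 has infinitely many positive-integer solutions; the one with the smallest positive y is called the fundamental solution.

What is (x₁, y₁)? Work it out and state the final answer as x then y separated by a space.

604 33

d=335: √d = [18; 3,3,3,36] (ℓ=4, even), read p_3/q_3
a_0=18:  p_0=18·1+0=18,  q_0=18·0+1=1
…
a_2=3:  p_2=3·55+18=183,  q_2=3·3+1=10
a_3=3:  p_3=3·183+55=604,  q_3=3·10+3=33
→ (604, 33).  Check: 604²=364816, 335·33²=364815, difference 1.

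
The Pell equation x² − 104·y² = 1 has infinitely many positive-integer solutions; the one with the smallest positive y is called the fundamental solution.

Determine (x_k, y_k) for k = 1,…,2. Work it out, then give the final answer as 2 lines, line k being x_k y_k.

51 5
5201 510

d=104: √d = [10; 5,20] (ℓ=2, even), read p_1/q_1
i=0: a=10 ⇒ p=10, q=1
i=1: a=5 ⇒ p=51, q=5
fundamental: x₁=51, y₁=5  (since 2601 − 104·25 = 1)
(x_2, y_2) = (51·51 + 104·5·5, 51·5 + 5·51) = (5201, 510)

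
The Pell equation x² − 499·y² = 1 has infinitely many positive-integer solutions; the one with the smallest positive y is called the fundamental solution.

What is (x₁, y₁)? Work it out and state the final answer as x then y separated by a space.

d=499: √d = [22; 2,1,21,1,2,44] (ℓ=6, even), read p_5/q_5
step 0: (22, 1)  from 22·(1,0) + (0,1)
…
step 2: (67, 3)  from 1·(45,2) + (22,1)
step 3: (1452, 65)  from 21·(67,3) + (45,2)
step 4: (1519, 68)  from 1·(1452,65) + (67,3)
step 5: (4490, 201)  from 2·(1519,68) + (1452,65)
→ (4490, 201).  Check: 4490²=20160100, 499·201²=20160099, difference 1.

4490 201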